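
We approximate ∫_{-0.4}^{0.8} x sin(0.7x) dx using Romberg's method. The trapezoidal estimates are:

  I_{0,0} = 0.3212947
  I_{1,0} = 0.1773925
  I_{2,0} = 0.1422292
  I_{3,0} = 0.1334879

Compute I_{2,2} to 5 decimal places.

0.13058

I_{1,1} = (4·0.1773925 − 0.3212947) / 3 = 0.1294251
I_{2,1} = (4·0.1422292 − 0.1773925) / 3 = 0.1305081
I_{2,2} = 0.1305081 + (0.1305081 − 0.1294251)/15 = 0.1305803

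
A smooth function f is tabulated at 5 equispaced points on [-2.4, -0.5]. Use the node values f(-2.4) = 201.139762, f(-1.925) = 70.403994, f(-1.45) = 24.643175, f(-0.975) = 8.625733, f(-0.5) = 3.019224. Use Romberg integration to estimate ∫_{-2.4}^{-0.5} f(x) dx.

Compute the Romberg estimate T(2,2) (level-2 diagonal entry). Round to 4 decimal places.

T(0,0) (trapezoid, 1 panel, h=1.9000): 193.951037
T(1,0) (trapezoid, 2 panels, h=0.9500): 120.386535
T(2,0) (trapezoid, 4 panels, h=0.4750): 97.732388
T(1,1) = 120.386535 + (120.386535 − 193.951037)/3 = 95.865034
T(2,1) = 97.732388 + (97.732388 − 120.386535)/3 = 90.181006
T(2,2) = 90.181006 + (90.181006 − 95.865034)/15 = 89.802071

89.8021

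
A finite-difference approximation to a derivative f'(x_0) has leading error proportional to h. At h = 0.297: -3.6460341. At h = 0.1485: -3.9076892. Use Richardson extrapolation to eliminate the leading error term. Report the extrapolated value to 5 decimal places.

The leading error scales as h; refining by a factor of 2 reduces it by 2^1 = 2.
Extrapolated value = (2·A(h/2) − A(h)) / (2 − 1)
= (2·(-3.9076892) − (-3.6460341)) / 1
= -4.1693443 / 1 = -4.1693443

-4.16934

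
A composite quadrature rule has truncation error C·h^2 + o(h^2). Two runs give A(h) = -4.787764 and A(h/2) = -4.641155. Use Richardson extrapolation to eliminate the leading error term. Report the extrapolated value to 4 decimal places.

The leading error scales as h^2; refining by a factor of 2 reduces it by 2^2 = 4.
Extrapolated value = (4·A(h/2) − A(h)) / (4 − 1)
= (4·(-4.641155) − (-4.787764)) / 3
= -13.776856 / 3 = -4.592285

-4.5923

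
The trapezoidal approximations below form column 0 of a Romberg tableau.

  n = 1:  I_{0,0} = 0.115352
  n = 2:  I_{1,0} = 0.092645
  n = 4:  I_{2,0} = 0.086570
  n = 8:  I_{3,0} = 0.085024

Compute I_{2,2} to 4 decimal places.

I_{1,1} = 0.092645 + (0.092645 − 0.115352)/3 = 0.085076
I_{2,1} = (4·0.086570 − 0.092645) / 3 = 0.084545
I_{2,2} = 0.084545 + (0.084545 − 0.085076)/15 = 0.084510
(Column j=1 coincides with Simpson's rule on the same nodes.)

0.0845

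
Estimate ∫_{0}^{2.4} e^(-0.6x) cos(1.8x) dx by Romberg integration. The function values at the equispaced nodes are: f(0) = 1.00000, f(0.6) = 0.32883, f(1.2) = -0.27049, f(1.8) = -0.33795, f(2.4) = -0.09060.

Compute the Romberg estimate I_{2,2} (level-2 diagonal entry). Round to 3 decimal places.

0.075

I_{0,0} (trapezoid, 1 panel, h=2.4000): 1.09128
I_{1,0} (trapezoid, 2 panels, h=1.2000): 0.22105
I_{2,0} (trapezoid, 4 panels, h=0.6000): 0.10505
I_{1,1} = 0.22105 + (0.22105 − 1.09128)/3 = -0.06903
I_{2,1} = 0.10505 + (0.10505 − 0.22105)/3 = 0.06638
I_{2,2} = 0.06638 + (0.06638 − (-0.06903))/15 = 0.07541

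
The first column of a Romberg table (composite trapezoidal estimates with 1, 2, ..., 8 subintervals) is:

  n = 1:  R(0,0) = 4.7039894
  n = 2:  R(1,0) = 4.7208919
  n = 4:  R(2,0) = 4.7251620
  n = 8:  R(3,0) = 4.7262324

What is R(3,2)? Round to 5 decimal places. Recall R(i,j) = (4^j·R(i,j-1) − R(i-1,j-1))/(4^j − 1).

4.72659

Richardson extrapolation on the trapezoidal column (denominator 4−1=3):
R(2,1) = 4.7251620 + (4.7251620 − 4.7208919)/3 = 4.7265854
R(3,1) = (4·4.7262324 − 4.7251620) / 3 = 4.7265892
R(3,2) = (16·4.7265892 − 4.7265854) / 15 = 4.7265895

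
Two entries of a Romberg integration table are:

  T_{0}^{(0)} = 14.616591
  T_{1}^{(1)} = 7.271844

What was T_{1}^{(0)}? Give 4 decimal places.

9.1080

From T_{1}^{(1)} = (4·T_{1}^{(0)} − T_{0}^{(0)})/3, solve for T_{1}^{(0)}:
4·T_{1}^{(0)} = 3·7.271844 + 14.616591 = 36.432123
T_{1}^{(0)} = 9.108031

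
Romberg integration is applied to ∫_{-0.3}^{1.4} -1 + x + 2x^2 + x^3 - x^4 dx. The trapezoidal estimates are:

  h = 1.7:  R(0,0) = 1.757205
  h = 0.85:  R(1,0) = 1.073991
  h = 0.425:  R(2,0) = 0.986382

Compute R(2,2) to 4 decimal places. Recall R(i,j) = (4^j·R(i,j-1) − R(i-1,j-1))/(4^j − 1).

R(1,1) = (4·1.073991 − 1.757205) / 3 = 0.846253
R(2,1) = 0.986382 + (0.986382 − 1.073991)/3 = 0.957179
R(2,2) = (16·0.957179 − 0.846253) / 15 = 0.964574

0.9646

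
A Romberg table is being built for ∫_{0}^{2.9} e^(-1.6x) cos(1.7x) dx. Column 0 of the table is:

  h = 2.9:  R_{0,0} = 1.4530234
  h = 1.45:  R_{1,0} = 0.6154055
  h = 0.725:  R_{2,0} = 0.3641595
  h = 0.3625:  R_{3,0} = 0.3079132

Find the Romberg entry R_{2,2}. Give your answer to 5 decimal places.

0.27669

Richardson extrapolation on the trapezoidal column (denominator 4−1=3):
R_{1,1} = (4·0.6154055 − 1.4530234) / 3 = 0.3361995
R_{2,1} = 0.3641595 + (0.3641595 − 0.6154055)/3 = 0.2804108
R_{2,2} = (16·0.2804108 − 0.3361995) / 15 = 0.2766916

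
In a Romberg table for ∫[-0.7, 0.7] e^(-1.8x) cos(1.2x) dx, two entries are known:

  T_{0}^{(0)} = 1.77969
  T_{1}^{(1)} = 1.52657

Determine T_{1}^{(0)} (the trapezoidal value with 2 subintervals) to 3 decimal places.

From T_{1}^{(1)} = (4·T_{1}^{(0)} − T_{0}^{(0)})/3, solve for T_{1}^{(0)}:
4·T_{1}^{(0)} = 3·1.52657 + 1.77969 = 6.35940
T_{1}^{(0)} = 1.58985

1.590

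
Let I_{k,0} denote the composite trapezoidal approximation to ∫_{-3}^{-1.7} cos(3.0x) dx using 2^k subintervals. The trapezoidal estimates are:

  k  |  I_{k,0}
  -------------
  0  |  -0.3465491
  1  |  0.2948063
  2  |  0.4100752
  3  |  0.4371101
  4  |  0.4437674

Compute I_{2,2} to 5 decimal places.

0.44449

I_{1,1} = 0.2948063 + (0.2948063 − (-0.3465491))/3 = 0.5085914
I_{2,1} = (4·0.4100752 − 0.2948063) / 3 = 0.4484982
I_{2,2} = (16·0.4484982 − 0.5085914) / 15 = 0.4444920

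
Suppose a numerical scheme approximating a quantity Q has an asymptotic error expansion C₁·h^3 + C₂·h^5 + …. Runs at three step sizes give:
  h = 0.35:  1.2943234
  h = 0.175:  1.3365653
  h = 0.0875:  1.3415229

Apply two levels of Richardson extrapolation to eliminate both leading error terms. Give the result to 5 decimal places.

First eliminate the h^3 term (factor 2^3 = 8):
  B₁ = (8·1.3365653 − 1.2943234)/7 = 1.3425999
  B₂ = (8·1.3415229 − 1.3365653)/7 = 1.3422311
Then eliminate the h^5 term (factor 2^5 = 32):
  (32·1.3422311 − 1.3425999)/31 = 1.3422192

1.34222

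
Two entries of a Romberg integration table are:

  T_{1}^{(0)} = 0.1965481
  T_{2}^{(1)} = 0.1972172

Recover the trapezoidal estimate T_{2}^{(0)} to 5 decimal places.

0.19705

From T_{2}^{(1)} = (4·T_{2}^{(0)} − T_{1}^{(0)})/3, solve for T_{2}^{(0)}:
4·T_{2}^{(0)} = 3·0.1972172 + 0.1965481 = 0.7881997
T_{2}^{(0)} = 0.1970499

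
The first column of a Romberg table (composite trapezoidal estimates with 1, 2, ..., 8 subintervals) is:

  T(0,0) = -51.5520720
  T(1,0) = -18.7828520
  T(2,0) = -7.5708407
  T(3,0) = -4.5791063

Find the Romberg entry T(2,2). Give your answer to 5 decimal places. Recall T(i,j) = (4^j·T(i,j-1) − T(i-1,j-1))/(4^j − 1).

-3.56509

Richardson extrapolation on the trapezoidal column (denominator 4−1=3):
T(1,1) = -18.7828520 + (-18.7828520 − (-51.5520720))/3 = -7.8597787
T(2,1) = -7.5708407 + (-7.5708407 − (-18.7828520))/3 = -3.8335036
T(2,2) = (16·(-3.8335036) − (-7.8597787)) / 15 = -3.5650853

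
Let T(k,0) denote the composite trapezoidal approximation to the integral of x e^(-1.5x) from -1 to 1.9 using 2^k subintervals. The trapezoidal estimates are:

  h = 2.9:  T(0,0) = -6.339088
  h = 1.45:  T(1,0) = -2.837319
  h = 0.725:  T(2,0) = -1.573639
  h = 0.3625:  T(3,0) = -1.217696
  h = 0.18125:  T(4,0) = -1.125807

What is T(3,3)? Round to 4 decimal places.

T(1,1) = (4·(-2.837319) − (-6.339088)) / 3 = -1.670063
T(2,1) = -1.573639 + (-1.573639 − (-2.837319))/3 = -1.152412
T(3,1) = (4·(-1.217696) − (-1.573639)) / 3 = -1.099048
T(2,2) = -1.152412 + (-1.152412 − (-1.670063))/15 = -1.117902
T(3,2) = (16·(-1.099048) − (-1.152412)) / 15 = -1.095490
T(3,3) = -1.095490 + (-1.095490 − (-1.117902))/63 = -1.095134

-1.0951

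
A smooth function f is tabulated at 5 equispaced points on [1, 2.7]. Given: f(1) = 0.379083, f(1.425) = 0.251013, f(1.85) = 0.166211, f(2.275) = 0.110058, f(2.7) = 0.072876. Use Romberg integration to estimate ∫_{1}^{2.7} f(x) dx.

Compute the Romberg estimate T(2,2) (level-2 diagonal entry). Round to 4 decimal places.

T(0,0) (trapezoid, 1 panel, h=1.7000): 0.384165
T(1,0) (trapezoid, 2 panels, h=0.8500): 0.333362
T(2,0) (trapezoid, 4 panels, h=0.4250): 0.320136
T(1,1) = 0.333362 + (0.333362 − 0.384165)/3 = 0.316428
T(2,1) = 0.320136 + (0.320136 − 0.333362)/3 = 0.315727
T(2,2) = 0.315727 + (0.315727 − 0.316428)/15 = 0.315680

0.3157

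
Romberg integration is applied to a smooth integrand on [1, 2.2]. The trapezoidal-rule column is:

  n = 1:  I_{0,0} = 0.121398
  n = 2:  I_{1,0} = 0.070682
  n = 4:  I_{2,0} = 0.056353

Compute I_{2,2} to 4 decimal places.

0.0514

Richardson extrapolation on the trapezoidal column (denominator 4−1=3):
I_{1,1} = 0.070682 + (0.070682 − 0.121398)/3 = 0.053777
I_{2,1} = (4·0.056353 − 0.070682) / 3 = 0.051577
I_{2,2} = (16·0.051577 − 0.053777) / 15 = 0.051430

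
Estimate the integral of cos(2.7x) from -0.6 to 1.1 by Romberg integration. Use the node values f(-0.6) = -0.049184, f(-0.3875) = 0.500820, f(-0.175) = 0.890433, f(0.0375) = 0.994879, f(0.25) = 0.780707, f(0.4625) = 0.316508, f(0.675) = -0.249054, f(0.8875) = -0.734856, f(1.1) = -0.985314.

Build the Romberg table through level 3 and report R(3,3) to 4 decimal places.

R(0,0) (trapezoid, 1 panel, h=1.7000): -0.879323
R(1,0) (trapezoid, 2 panels, h=0.8500): 0.223939
R(2,0) (trapezoid, 4 panels, h=0.4250): 0.384556
R(3,0) (trapezoid, 8 panels, h=0.2125): 0.421215
R(1,1) = 0.223939 + (0.223939 − (-0.879323))/3 = 0.591693
R(2,1) = 0.384556 + (0.384556 − 0.223939)/3 = 0.438095
R(3,1) = 0.421215 + (0.421215 − 0.384556)/3 = 0.433435
R(2,2) = 0.438095 + (0.438095 − 0.591693)/15 = 0.427855
R(3,2) = 0.433435 + (0.433435 − 0.438095)/15 = 0.433124
R(3,3) = 0.433124 + (0.433124 − 0.427855)/63 = 0.433208

0.4332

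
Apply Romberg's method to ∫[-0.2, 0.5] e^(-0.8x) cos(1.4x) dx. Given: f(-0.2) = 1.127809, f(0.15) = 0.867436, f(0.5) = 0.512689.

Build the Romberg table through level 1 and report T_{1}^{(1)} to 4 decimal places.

T_{0}^{(0)} (trapezoid, 1 panel, h=0.7000): 0.574174
T_{1}^{(0)} (trapezoid, 2 panels, h=0.3500): 0.590690
T_{1}^{(1)} = 0.590690 + (0.590690 − 0.574174)/3 = 0.596195

0.5962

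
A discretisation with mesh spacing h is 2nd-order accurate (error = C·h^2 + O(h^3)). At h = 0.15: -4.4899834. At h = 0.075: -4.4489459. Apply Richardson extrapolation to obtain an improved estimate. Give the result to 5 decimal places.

-4.43527

The leading error scales as h^2; refining by a factor of 2 reduces it by 2^2 = 4.
Extrapolated value = (4·A(h/2) − A(h)) / (4 − 1)
= (4·(-4.4489459) − (-4.4899834)) / 3
= -13.3058002 / 3 = -4.4352667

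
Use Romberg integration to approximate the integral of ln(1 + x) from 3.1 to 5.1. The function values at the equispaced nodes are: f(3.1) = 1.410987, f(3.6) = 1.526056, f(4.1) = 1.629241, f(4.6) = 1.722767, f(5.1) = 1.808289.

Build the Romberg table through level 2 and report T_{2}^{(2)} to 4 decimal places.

T_{0}^{(0)} (trapezoid, 1 panel, h=2.0000): 3.219276
T_{1}^{(0)} (trapezoid, 2 panels, h=1.0000): 3.238879
T_{2}^{(0)} (trapezoid, 4 panels, h=0.5000): 3.243851
T_{1}^{(1)} = 3.238879 + (3.238879 − 3.219276)/3 = 3.245413
T_{2}^{(1)} = 3.243851 + (3.243851 − 3.238879)/3 = 3.245508
T_{2}^{(2)} = 3.245508 + (3.245508 − 3.245413)/15 = 3.245514

3.2455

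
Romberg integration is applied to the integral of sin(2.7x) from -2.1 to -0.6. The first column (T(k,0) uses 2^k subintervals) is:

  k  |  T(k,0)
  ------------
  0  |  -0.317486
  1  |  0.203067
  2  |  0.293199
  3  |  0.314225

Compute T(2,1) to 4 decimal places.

T(2,1) = 0.293199 + (0.293199 − 0.203067)/3 = 0.323243

0.3232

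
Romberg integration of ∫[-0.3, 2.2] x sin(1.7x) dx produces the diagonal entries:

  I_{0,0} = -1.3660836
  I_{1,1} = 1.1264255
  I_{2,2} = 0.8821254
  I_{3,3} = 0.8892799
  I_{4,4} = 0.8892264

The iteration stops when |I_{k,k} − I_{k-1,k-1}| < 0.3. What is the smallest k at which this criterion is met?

|I_{1,1} − I_{0,0}| = 2.4925091 ≥ 0.3
|I_{2,2} − I_{1,1}| = 0.2443001 < 0.3

k = 2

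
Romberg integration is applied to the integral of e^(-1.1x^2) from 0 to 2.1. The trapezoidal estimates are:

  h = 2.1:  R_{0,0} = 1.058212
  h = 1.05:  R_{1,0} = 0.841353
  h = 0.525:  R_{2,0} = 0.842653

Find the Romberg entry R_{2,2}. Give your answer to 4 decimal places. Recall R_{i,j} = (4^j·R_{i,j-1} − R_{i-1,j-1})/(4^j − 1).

Richardson extrapolation on the trapezoidal column (denominator 4−1=3):
R_{1,1} = 0.841353 + (0.841353 − 1.058212)/3 = 0.769067
R_{2,1} = (4·0.842653 − 0.841353) / 3 = 0.843086
R_{2,2} = (16·0.843086 − 0.769067) / 15 = 0.848021

0.8480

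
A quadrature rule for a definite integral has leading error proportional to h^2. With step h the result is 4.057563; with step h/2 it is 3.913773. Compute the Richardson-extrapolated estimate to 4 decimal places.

The leading error scales as h^2; refining by a factor of 2 reduces it by 2^2 = 4.
Extrapolated value = (4·A(h/2) − A(h)) / (4 − 1)
= (4·3.913773 − 4.057563) / 3
= 11.597529 / 3 = 3.865843

3.8658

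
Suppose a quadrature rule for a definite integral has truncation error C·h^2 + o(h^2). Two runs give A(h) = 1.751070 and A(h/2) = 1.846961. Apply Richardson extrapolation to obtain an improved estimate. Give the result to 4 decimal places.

Extrapolated value = (4·A(h/2) − A(h)) / (4 − 1)
= (4·1.846961 − 1.751070) / 3
= 5.636774 / 3 = 1.878925

1.8789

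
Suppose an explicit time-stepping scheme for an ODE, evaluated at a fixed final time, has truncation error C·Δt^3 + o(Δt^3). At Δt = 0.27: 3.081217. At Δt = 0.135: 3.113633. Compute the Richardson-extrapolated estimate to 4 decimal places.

The leading error scales as Δt^3; refining by a factor of 2 reduces it by 2^3 = 8.
Extrapolated value = (8·A(Δt/2) − A(Δt)) / (8 − 1)
= (8·3.113633 − 3.081217) / 7
= 21.827847 / 7 = 3.118264

3.1183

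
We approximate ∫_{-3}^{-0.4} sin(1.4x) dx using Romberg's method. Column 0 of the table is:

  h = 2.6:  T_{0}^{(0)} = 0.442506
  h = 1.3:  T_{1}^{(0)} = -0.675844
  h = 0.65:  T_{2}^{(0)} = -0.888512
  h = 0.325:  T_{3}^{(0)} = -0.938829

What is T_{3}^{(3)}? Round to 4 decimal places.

-0.9554

T_{1}^{(1)} = -0.675844 + (-0.675844 − 0.442506)/3 = -1.048627
T_{2}^{(1)} = (4·(-0.888512) − (-0.675844)) / 3 = -0.959401
T_{3}^{(1)} = -0.938829 + (-0.938829 − (-0.888512))/3 = -0.955601
T_{2}^{(2)} = -0.959401 + (-0.959401 − (-1.048627))/15 = -0.953453
T_{3}^{(2)} = -0.955601 + (-0.955601 − (-0.959401))/15 = -0.955348
T_{3}^{(3)} = (64·(-0.955348) − (-0.953453)) / 63 = -0.955378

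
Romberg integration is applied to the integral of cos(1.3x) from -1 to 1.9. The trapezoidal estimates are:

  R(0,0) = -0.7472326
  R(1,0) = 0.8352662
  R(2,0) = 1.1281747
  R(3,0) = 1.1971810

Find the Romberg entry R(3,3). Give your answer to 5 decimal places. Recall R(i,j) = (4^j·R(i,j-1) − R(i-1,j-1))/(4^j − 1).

R(1,1) = 0.8352662 + (0.8352662 − (-0.7472326))/3 = 1.3627658
R(2,1) = 1.1281747 + (1.1281747 − 0.8352662)/3 = 1.2258109
R(3,1) = 1.1971810 + (1.1971810 − 1.1281747)/3 = 1.2201831
R(2,2) = (16·1.2258109 − 1.3627658) / 15 = 1.2166806
R(3,2) = 1.2201831 + (1.2201831 − 1.2258109)/15 = 1.2198079
R(3,3) = (64·1.2198079 − 1.2166806) / 63 = 1.2198575

1.21986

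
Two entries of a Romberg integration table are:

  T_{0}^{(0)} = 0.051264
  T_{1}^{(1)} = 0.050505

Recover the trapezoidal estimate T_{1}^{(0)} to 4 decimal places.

0.0507

From T_{1}^{(1)} = (4·T_{1}^{(0)} − T_{0}^{(0)})/3, solve for T_{1}^{(0)}:
4·T_{1}^{(0)} = 3·0.050505 + 0.051264 = 0.202779
T_{1}^{(0)} = 0.050695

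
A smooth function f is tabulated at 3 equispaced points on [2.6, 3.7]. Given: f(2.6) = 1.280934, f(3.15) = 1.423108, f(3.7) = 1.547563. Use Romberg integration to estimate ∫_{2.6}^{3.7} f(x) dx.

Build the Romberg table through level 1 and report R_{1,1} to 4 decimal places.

R_{0,0} (trapezoid, 1 panel, h=1.1000): 1.555673
R_{1,0} (trapezoid, 2 panels, h=0.5500): 1.560546
R_{1,1} = 1.560546 + (1.560546 − 1.555673)/3 = 1.562170

1.5622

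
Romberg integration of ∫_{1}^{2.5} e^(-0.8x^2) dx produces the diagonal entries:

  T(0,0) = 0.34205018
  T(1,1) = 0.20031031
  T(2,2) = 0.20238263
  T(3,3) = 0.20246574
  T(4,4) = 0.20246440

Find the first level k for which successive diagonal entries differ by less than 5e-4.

k = 3

|T(1,1) − T(0,0)| = 0.14173987 ≥ 5e-4
|T(2,2) − T(1,1)| = 0.00207232 ≥ 5e-4
|T(3,3) − T(2,2)| = 0.00008311 < 5e-4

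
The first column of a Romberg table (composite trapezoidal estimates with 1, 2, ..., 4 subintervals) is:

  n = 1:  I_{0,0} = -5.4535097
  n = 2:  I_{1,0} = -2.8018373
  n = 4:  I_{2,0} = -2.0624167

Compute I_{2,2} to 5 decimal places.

-1.80914

I_{1,1} = -2.8018373 + (-2.8018373 − (-5.4535097))/3 = -1.9179465
I_{2,1} = -2.0624167 + (-2.0624167 − (-2.8018373))/3 = -1.8159432
I_{2,2} = (16·(-1.8159432) − (-1.9179465)) / 15 = -1.8091430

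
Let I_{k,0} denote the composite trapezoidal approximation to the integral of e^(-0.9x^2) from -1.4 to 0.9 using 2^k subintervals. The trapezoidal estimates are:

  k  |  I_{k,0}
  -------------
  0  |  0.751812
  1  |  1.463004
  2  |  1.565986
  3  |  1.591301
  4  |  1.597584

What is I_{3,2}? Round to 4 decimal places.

Richardson extrapolation on the trapezoidal column (denominator 4−1=3):
I_{2,1} = 1.565986 + (1.565986 − 1.463004)/3 = 1.600313
I_{3,1} = (4·1.591301 − 1.565986) / 3 = 1.599739
I_{3,2} = 1.599739 + (1.599739 − 1.600313)/15 = 1.599701
(Column j=1 coincides with Simpson's rule on the same nodes.)

1.5997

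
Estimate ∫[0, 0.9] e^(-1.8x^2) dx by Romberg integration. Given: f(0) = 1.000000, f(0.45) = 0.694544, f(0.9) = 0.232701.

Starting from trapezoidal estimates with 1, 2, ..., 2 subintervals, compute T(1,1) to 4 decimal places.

0.6016

T(0,0) (trapezoid, 1 panel, h=0.9000): 0.554715
T(1,0) (trapezoid, 2 panels, h=0.4500): 0.589903
T(1,1) = 0.589903 + (0.589903 − 0.554715)/3 = 0.601632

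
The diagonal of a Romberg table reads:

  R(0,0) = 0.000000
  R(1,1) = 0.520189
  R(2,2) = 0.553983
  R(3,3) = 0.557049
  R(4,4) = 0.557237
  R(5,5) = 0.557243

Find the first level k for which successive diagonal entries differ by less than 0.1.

k = 2

|R(1,1) − R(0,0)| = 0.520189 ≥ 0.1
|R(2,2) − R(1,1)| = 0.033794 < 0.1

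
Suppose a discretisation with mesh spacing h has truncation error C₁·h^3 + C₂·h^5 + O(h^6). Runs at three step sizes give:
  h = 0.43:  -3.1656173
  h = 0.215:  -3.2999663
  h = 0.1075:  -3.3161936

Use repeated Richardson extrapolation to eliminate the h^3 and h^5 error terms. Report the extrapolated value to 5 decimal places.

-3.31849

First eliminate the h^3 term (factor 2^3 = 8):
  B₁ = (8·(-3.2999663) − (-3.1656173))/7 = -3.3191590
  B₂ = (8·(-3.3161936) − (-3.2999663))/7 = -3.3185118
Then eliminate the h^5 term (factor 2^5 = 32):
  (32·(-3.3185118) − (-3.3191590))/31 = -3.3184909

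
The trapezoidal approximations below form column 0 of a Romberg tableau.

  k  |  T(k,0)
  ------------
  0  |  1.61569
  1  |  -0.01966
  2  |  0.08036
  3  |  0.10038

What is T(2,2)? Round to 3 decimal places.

0.159

T(1,1) = -0.01966 + (-0.01966 − 1.61569)/3 = -0.56478
T(2,1) = (4·0.08036 − (-0.01966)) / 3 = 0.11370
T(2,2) = (16·0.11370 − (-0.56478)) / 15 = 0.15893
(Column j=1 coincides with Simpson's rule on the same nodes.)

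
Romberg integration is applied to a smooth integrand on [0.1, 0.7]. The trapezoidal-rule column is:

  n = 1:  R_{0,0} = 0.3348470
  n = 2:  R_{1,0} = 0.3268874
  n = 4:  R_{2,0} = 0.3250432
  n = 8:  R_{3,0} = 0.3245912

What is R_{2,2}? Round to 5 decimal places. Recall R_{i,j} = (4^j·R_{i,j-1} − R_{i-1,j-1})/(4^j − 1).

Richardson extrapolation on the trapezoidal column (denominator 4−1=3):
R_{1,1} = 0.3268874 + (0.3268874 − 0.3348470)/3 = 0.3242342
R_{2,1} = 0.3250432 + (0.3250432 − 0.3268874)/3 = 0.3244285
R_{2,2} = 0.3244285 + (0.3244285 − 0.3242342)/15 = 0.3244415

0.32444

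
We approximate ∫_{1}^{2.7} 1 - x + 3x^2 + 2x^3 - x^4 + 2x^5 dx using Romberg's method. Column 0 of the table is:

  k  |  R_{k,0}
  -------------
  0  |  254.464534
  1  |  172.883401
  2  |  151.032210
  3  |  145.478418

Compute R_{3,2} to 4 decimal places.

Richardson extrapolation on the trapezoidal column (denominator 4−1=3):
R_{2,1} = (4·151.032210 − 172.883401) / 3 = 143.748480
R_{3,1} = (4·145.478418 − 151.032210) / 3 = 143.627154
R_{3,2} = (16·143.627154 − 143.748480) / 15 = 143.619066
(Column j=1 coincides with Simpson's rule on the same nodes.)

143.6191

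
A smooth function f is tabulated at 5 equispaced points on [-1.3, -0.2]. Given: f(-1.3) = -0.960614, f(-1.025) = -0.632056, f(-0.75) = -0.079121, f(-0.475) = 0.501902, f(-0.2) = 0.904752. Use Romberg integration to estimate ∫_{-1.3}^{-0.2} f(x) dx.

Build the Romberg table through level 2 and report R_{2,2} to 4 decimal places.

R_{0,0} (trapezoid, 1 panel, h=1.1000): -0.030724
R_{1,0} (trapezoid, 2 panels, h=0.5500): -0.058879
R_{2,0} (trapezoid, 4 panels, h=0.2750): -0.065232
R_{1,1} = -0.058879 + (-0.058879 − (-0.030724))/3 = -0.068264
R_{2,1} = -0.065232 + (-0.065232 − (-0.058879))/3 = -0.067350
R_{2,2} = -0.067350 + (-0.067350 − (-0.068264))/15 = -0.067289

-0.0673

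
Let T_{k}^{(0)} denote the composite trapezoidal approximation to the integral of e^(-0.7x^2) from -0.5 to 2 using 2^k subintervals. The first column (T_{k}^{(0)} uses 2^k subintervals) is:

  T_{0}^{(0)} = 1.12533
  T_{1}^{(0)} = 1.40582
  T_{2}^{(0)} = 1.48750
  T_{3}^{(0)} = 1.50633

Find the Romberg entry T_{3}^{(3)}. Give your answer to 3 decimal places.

1.512

Richardson extrapolation on the trapezoidal column (denominator 4−1=3):
T_{1}^{(1)} = 1.40582 + (1.40582 − 1.12533)/3 = 1.49932
T_{2}^{(1)} = 1.48750 + (1.48750 − 1.40582)/3 = 1.51473
T_{3}^{(1)} = 1.50633 + (1.50633 − 1.48750)/3 = 1.51261
T_{2}^{(2)} = (16·1.51473 − 1.49932) / 15 = 1.51576
T_{3}^{(2)} = 1.51261 + (1.51261 − 1.51473)/15 = 1.51247
T_{3}^{(3)} = 1.51247 + (1.51247 − 1.51576)/63 = 1.51242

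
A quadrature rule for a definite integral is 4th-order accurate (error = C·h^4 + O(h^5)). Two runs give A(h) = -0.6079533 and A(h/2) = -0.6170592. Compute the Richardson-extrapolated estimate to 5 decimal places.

-0.61767

Extrapolated value = (16·A(h/2) − A(h)) / (16 − 1)
= (16·(-0.6170592) − (-0.6079533)) / 15
= -9.2649939 / 15 = -0.6176663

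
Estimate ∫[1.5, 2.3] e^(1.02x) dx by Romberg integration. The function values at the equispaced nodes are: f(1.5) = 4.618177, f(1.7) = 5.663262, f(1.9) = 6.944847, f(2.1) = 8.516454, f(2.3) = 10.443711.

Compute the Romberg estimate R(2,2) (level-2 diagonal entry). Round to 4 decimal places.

R(0,0) (trapezoid, 1 panel, h=0.8000): 6.024755
R(1,0) (trapezoid, 2 panels, h=0.4000): 5.790316
R(2,0) (trapezoid, 4 panels, h=0.2000): 5.731101
R(1,1) = 5.790316 + (5.790316 − 6.024755)/3 = 5.712170
R(2,1) = 5.731101 + (5.731101 − 5.790316)/3 = 5.711363
R(2,2) = 5.711363 + (5.711363 − 5.712170)/15 = 5.711309

5.7113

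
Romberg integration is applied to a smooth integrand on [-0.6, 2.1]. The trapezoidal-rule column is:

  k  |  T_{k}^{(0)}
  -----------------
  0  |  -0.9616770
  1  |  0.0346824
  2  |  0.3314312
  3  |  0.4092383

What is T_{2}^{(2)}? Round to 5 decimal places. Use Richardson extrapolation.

0.43458

T_{1}^{(1)} = 0.0346824 + (0.0346824 − (-0.9616770))/3 = 0.3668022
T_{2}^{(1)} = (4·0.3314312 − 0.0346824) / 3 = 0.4303475
T_{2}^{(2)} = 0.4303475 + (0.4303475 − 0.3668022)/15 = 0.4345839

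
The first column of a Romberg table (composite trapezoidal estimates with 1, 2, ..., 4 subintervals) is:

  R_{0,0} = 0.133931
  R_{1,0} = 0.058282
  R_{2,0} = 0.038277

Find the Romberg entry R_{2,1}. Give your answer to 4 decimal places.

0.0316

Richardson extrapolation on the trapezoidal column (denominator 4−1=3):
R_{2,1} = 0.038277 + (0.038277 − 0.058282)/3 = 0.031609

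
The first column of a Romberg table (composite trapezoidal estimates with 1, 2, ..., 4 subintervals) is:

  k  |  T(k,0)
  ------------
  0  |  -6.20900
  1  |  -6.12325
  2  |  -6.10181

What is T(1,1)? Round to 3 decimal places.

-6.095

Richardson extrapolation on the trapezoidal column (denominator 4−1=3):
T(1,1) = -6.12325 + (-6.12325 − (-6.20900))/3 = -6.09467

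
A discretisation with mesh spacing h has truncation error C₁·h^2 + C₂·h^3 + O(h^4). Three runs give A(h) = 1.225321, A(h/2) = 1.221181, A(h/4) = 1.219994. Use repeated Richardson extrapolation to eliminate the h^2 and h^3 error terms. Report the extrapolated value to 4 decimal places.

1.2196

First eliminate the h^2 term (factor 2^2 = 4):
  B₁ = (4·1.221181 − 1.225321)/3 = 1.219801
  B₂ = (4·1.219994 − 1.221181)/3 = 1.219598
Then eliminate the h^3 term (factor 2^3 = 8):
  (8·1.219598 − 1.219801)/7 = 1.219569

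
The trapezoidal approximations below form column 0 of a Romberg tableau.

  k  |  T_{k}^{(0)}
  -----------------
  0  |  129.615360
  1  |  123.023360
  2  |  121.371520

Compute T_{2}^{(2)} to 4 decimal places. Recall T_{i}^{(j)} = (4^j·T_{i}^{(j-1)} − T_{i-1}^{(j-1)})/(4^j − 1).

Richardson extrapolation on the trapezoidal column (denominator 4−1=3):
T_{1}^{(1)} = 123.023360 + (123.023360 − 129.615360)/3 = 120.826027
T_{2}^{(1)} = (4·121.371520 − 123.023360) / 3 = 120.820907
T_{2}^{(2)} = 120.820907 + (120.820907 − 120.826027)/15 = 120.820566

120.8206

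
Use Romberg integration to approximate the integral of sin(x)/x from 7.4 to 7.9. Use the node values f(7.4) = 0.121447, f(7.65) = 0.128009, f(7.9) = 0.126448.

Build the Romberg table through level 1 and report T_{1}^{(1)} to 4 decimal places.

0.0633

T_{0}^{(0)} (trapezoid, 1 panel, h=0.5000): 0.061974
T_{1}^{(0)} (trapezoid, 2 panels, h=0.2500): 0.062989
T_{1}^{(1)} = 0.062989 + (0.062989 − 0.061974)/3 = 0.063327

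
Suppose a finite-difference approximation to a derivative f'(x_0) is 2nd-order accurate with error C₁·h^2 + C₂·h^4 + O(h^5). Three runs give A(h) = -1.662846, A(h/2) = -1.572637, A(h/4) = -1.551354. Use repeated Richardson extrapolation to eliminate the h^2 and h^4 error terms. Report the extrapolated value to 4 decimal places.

-1.5444

First eliminate the h^2 term (factor 2^2 = 4):
  B₁ = (4·(-1.572637) − (-1.662846))/3 = -1.542567
  B₂ = (4·(-1.551354) − (-1.572637))/3 = -1.544260
Then eliminate the h^4 term (factor 2^4 = 16):
  (16·(-1.544260) − (-1.542567))/15 = -1.544373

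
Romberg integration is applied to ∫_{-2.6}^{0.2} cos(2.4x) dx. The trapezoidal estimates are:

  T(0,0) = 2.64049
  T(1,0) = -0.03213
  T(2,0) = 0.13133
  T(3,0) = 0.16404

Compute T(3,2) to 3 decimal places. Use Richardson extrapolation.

T(2,1) = (4·0.13133 − (-0.03213)) / 3 = 0.18582
T(3,1) = (4·0.16404 − 0.13133) / 3 = 0.17494
T(3,2) = 0.17494 + (0.17494 − 0.18582)/15 = 0.17421

0.174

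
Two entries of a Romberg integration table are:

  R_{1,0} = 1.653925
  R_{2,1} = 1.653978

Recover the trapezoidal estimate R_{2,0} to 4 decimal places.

1.6540

From R_{2,1} = (4·R_{2,0} − R_{1,0})/3, solve for R_{2,0}:
4·R_{2,0} = 3·1.653978 + 1.653925 = 6.615859
R_{2,0} = 1.653965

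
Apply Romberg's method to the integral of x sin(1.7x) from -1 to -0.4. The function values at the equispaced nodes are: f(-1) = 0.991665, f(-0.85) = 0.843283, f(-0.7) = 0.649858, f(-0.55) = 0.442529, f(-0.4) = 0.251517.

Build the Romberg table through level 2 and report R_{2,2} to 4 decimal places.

R_{0,0} (trapezoid, 1 panel, h=0.6000): 0.372955
R_{1,0} (trapezoid, 2 panels, h=0.3000): 0.381435
R_{2,0} (trapezoid, 4 panels, h=0.1500): 0.383589
R_{1,1} = 0.381435 + (0.381435 − 0.372955)/3 = 0.384262
R_{2,1} = 0.383589 + (0.383589 − 0.381435)/3 = 0.384307
R_{2,2} = 0.384307 + (0.384307 − 0.384262)/15 = 0.384310

0.3843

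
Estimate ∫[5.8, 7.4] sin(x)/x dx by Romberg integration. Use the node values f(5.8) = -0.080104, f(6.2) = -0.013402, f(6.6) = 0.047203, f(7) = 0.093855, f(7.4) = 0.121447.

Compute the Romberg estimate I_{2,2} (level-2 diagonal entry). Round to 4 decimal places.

0.0610

I_{0,0} (trapezoid, 1 panel, h=1.6000): 0.033074
I_{1,0} (trapezoid, 2 panels, h=0.8000): 0.054300
I_{2,0} (trapezoid, 4 panels, h=0.4000): 0.059331
I_{1,1} = 0.054300 + (0.054300 − 0.033074)/3 = 0.061375
I_{2,1} = 0.059331 + (0.059331 − 0.054300)/3 = 0.061008
I_{2,2} = 0.061008 + (0.061008 − 0.061375)/15 = 0.060984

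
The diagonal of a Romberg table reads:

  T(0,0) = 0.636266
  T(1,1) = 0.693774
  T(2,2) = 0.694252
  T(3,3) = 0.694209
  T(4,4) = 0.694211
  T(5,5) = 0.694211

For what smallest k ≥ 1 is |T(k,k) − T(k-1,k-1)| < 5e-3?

k = 2

|T(1,1) − T(0,0)| = 0.057508 ≥ 5e-3
|T(2,2) − T(1,1)| = 0.000478 < 5e-3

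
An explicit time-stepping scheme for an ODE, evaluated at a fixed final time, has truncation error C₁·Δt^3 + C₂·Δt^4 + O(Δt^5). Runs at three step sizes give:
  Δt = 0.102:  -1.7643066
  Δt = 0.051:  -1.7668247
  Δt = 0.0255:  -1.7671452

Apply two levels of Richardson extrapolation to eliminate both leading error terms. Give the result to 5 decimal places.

First eliminate the Δt^3 term (factor 2^3 = 8):
  B₁ = (8·(-1.7668247) − (-1.7643066))/7 = -1.7671844
  B₂ = (8·(-1.7671452) − (-1.7668247))/7 = -1.7671910
Then eliminate the Δt^4 term (factor 2^4 = 16):
  (16·(-1.7671910) − (-1.7671844))/15 = -1.7671914

-1.76719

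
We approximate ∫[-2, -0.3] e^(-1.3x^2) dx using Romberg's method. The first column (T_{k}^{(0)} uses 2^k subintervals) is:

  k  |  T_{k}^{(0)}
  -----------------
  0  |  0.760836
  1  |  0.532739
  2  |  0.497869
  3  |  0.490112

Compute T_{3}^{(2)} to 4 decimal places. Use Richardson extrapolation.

T_{2}^{(1)} = (4·0.497869 − 0.532739) / 3 = 0.486246
T_{3}^{(1)} = (4·0.490112 − 0.497869) / 3 = 0.487526
T_{3}^{(2)} = 0.487526 + (0.487526 − 0.486246)/15 = 0.487611

0.4876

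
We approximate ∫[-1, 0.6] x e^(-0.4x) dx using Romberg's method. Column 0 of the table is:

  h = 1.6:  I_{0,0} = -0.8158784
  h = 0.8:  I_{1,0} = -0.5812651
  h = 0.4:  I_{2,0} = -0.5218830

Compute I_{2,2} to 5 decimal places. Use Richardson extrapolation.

Richardson extrapolation on the trapezoidal column (denominator 4−1=3):
I_{1,1} = (4·(-0.5812651) − (-0.8158784)) / 3 = -0.5030607
I_{2,1} = (4·(-0.5218830) − (-0.5812651)) / 3 = -0.5020890
I_{2,2} = (16·(-0.5020890) − (-0.5030607)) / 15 = -0.5020242

-0.50202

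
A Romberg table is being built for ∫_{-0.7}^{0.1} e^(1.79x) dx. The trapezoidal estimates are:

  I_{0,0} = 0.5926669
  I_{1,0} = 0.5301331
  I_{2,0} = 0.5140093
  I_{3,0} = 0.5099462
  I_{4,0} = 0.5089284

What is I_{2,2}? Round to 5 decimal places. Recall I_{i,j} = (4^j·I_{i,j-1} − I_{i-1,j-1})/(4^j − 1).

I_{1,1} = (4·0.5301331 − 0.5926669) / 3 = 0.5092885
I_{2,1} = 0.5140093 + (0.5140093 − 0.5301331)/3 = 0.5086347
I_{2,2} = 0.5086347 + (0.5086347 − 0.5092885)/15 = 0.5085911

0.50859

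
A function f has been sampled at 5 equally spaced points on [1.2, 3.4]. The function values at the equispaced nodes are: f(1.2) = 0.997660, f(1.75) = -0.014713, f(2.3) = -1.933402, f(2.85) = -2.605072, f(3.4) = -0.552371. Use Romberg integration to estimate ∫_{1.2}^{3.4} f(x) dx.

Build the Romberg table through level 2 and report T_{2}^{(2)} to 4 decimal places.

-2.5402

T_{0}^{(0)} (trapezoid, 1 panel, h=2.2000): 0.489818
T_{1}^{(0)} (trapezoid, 2 panels, h=1.1000): -1.881833
T_{2}^{(0)} (trapezoid, 4 panels, h=0.5500): -2.381798
T_{1}^{(1)} = -1.881833 + (-1.881833 − 0.489818)/3 = -2.672383
T_{2}^{(1)} = -2.381798 + (-2.381798 − (-1.881833))/3 = -2.548453
T_{2}^{(2)} = -2.548453 + (-2.548453 − (-2.672383))/15 = -2.540191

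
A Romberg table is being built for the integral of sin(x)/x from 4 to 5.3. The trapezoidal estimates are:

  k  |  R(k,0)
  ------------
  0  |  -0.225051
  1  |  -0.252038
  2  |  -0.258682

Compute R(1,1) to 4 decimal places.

Richardson extrapolation on the trapezoidal column (denominator 4−1=3):
R(1,1) = (4·(-0.252038) − (-0.225051)) / 3 = -0.261034
(Column j=1 coincides with Simpson's rule on the same nodes.)

-0.2610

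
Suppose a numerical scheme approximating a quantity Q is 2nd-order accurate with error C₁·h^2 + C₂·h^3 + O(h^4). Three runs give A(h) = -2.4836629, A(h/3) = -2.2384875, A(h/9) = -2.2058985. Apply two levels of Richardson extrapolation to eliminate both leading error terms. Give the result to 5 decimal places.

First eliminate the h^2 term (factor 3^2 = 9):
  B₁ = (9·(-2.2384875) − (-2.4836629))/8 = -2.2078406
  B₂ = (9·(-2.2058985) − (-2.2384875))/8 = -2.2018249
Then eliminate the h^3 term (factor 3^3 = 27):
  (27·(-2.2018249) − (-2.2078406))/26 = -2.2015935

-2.20159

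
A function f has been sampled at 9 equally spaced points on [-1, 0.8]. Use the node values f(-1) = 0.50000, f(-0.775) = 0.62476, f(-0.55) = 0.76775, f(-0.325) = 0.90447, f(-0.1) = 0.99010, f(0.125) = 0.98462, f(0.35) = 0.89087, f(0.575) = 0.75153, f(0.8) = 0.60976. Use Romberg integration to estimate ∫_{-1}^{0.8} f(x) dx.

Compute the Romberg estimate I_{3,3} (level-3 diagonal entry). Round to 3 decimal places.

I_{0,0} (trapezoid, 1 panel, h=1.8000): 0.99878
I_{1,0} (trapezoid, 2 panels, h=0.9000): 1.39048
I_{2,0} (trapezoid, 4 panels, h=0.4500): 1.44162
I_{3,0} (trapezoid, 8 panels, h=0.2250): 1.45552
I_{1,1} = 1.39048 + (1.39048 − 0.99878)/3 = 1.52105
I_{2,1} = 1.44162 + (1.44162 − 1.39048)/3 = 1.45867
I_{3,1} = 1.45552 + (1.45552 − 1.44162)/3 = 1.46015
I_{2,2} = 1.45867 + (1.45867 − 1.52105)/15 = 1.45451
I_{3,2} = 1.46015 + (1.46015 − 1.45867)/15 = 1.46025
I_{3,3} = 1.46025 + (1.46025 − 1.45451)/63 = 1.46034

1.460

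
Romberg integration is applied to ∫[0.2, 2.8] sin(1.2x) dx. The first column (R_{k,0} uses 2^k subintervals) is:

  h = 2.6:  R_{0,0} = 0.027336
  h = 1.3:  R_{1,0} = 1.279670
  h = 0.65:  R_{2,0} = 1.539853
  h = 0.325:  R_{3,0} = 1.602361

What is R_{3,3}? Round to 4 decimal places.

1.6230

R_{1,1} = (4·1.279670 − 0.027336) / 3 = 1.697115
R_{2,1} = 1.539853 + (1.539853 − 1.279670)/3 = 1.626581
R_{3,1} = 1.602361 + (1.602361 − 1.539853)/3 = 1.623197
R_{2,2} = (16·1.626581 − 1.697115) / 15 = 1.621879
R_{3,2} = (16·1.623197 − 1.626581) / 15 = 1.622971
R_{3,3} = 1.622971 + (1.622971 − 1.621879)/63 = 1.622988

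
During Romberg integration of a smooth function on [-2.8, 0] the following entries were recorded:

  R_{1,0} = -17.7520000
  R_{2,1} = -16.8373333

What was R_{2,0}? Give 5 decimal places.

-17.06600

From R_{2,1} = (4·R_{2,0} − R_{1,0})/3, solve for R_{2,0}:
4·R_{2,0} = 3·(-16.8373333) + (-17.7520000) = -68.2639999
R_{2,0} = -17.0660000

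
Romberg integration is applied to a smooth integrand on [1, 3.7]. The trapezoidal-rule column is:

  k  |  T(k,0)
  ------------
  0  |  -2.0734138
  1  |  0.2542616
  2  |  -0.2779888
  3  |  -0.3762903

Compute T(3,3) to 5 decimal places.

-0.40361

T(1,1) = (4·0.2542616 − (-2.0734138)) / 3 = 1.0301534
T(2,1) = (4·(-0.2779888) − 0.2542616) / 3 = -0.4554056
T(3,1) = -0.3762903 + (-0.3762903 − (-0.2779888))/3 = -0.4090575
T(2,2) = -0.4554056 + (-0.4554056 − 1.0301534)/15 = -0.5544429
T(3,2) = -0.4090575 + (-0.4090575 − (-0.4554056))/15 = -0.4059676
T(3,3) = -0.4059676 + (-0.4059676 − (-0.5544429))/63 = -0.4036108
(Column j=1 coincides with Simpson's rule on the same nodes.)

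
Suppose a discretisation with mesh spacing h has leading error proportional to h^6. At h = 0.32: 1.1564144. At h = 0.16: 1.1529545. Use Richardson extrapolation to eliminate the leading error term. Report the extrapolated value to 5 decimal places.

Extrapolated value = (64·A(h/2) − A(h)) / (64 − 1)
= (64·1.1529545 − 1.1564144) / 63
= 72.6326736 / 63 = 1.1528996

1.15290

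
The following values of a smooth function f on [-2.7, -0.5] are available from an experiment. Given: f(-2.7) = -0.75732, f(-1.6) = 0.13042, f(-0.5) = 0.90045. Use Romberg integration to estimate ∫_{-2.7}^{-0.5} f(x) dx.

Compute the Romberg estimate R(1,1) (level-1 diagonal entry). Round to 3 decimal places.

0.244

R(0,0) (trapezoid, 1 panel, h=2.2000): 0.15744
R(1,0) (trapezoid, 2 panels, h=1.1000): 0.22218
R(1,1) = 0.22218 + (0.22218 − 0.15744)/3 = 0.24376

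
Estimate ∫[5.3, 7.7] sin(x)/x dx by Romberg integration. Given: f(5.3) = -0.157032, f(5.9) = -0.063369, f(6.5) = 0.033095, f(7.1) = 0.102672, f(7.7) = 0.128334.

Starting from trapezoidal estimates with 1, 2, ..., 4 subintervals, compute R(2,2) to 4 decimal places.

0.0388

R(0,0) (trapezoid, 1 panel, h=2.4000): -0.034438
R(1,0) (trapezoid, 2 panels, h=1.2000): 0.022495
R(2,0) (trapezoid, 4 panels, h=0.6000): 0.034829
R(1,1) = 0.022495 + (0.022495 − (-0.034438))/3 = 0.041473
R(2,1) = 0.034829 + (0.034829 − 0.022495)/3 = 0.038940
R(2,2) = 0.038940 + (0.038940 − 0.041473)/15 = 0.038771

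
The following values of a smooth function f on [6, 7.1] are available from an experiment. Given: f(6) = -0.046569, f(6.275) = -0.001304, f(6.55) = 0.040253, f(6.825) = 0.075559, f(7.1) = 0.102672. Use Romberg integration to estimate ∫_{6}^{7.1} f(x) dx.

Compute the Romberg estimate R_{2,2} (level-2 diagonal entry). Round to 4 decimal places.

0.0397

R_{0,0} (trapezoid, 1 panel, h=1.1000): 0.030857
R_{1,0} (trapezoid, 2 panels, h=0.5500): 0.037567
R_{2,0} (trapezoid, 4 panels, h=0.2750): 0.039204
R_{1,1} = 0.037567 + (0.037567 − 0.030857)/3 = 0.039804
R_{2,1} = 0.039204 + (0.039204 − 0.037567)/3 = 0.039750
R_{2,2} = 0.039750 + (0.039750 − 0.039804)/15 = 0.039746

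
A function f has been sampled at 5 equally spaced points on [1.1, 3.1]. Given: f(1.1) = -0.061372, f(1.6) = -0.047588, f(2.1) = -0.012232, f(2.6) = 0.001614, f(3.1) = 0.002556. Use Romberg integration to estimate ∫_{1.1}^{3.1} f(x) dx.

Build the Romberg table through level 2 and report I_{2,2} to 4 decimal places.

I_{0,0} (trapezoid, 1 panel, h=2.0000): -0.058816
I_{1,0} (trapezoid, 2 panels, h=1.0000): -0.041640
I_{2,0} (trapezoid, 4 panels, h=0.5000): -0.043807
I_{1,1} = -0.041640 + (-0.041640 − (-0.058816))/3 = -0.035915
I_{2,1} = -0.043807 + (-0.043807 − (-0.041640))/3 = -0.044529
I_{2,2} = -0.044529 + (-0.044529 − (-0.035915))/15 = -0.045103

-0.0451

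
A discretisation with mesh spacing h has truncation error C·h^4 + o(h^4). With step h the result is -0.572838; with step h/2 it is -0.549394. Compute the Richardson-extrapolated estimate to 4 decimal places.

Extrapolated value = (16·A(h/2) − A(h)) / (16 − 1)
= (16·(-0.549394) − (-0.572838)) / 15
= -8.217466 / 15 = -0.547831

-0.5478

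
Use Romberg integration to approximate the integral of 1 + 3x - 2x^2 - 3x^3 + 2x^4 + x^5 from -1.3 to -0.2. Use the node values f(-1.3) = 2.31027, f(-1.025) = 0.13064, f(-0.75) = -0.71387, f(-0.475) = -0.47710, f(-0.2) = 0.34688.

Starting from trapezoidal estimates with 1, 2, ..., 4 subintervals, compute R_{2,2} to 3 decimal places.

R_{0,0} (trapezoid, 1 panel, h=1.1000): 1.46143
R_{1,0} (trapezoid, 2 panels, h=0.5500): 0.33809
R_{2,0} (trapezoid, 4 panels, h=0.2750): 0.07377
R_{1,1} = 0.33809 + (0.33809 − 1.46143)/3 = -0.03636
R_{2,1} = 0.07377 + (0.07377 − 0.33809)/3 = -0.01434
R_{2,2} = -0.01434 + (-0.01434 − (-0.03636))/15 = -0.01287

-0.013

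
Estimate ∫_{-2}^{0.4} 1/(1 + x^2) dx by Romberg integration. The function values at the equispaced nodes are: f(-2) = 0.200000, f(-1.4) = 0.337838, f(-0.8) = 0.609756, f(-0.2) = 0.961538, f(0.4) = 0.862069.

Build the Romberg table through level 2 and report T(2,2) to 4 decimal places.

T(0,0) (trapezoid, 1 panel, h=2.4000): 1.274483
T(1,0) (trapezoid, 2 panels, h=1.2000): 1.368949
T(2,0) (trapezoid, 4 panels, h=0.6000): 1.464100
T(1,1) = 1.368949 + (1.368949 − 1.274483)/3 = 1.400438
T(2,1) = 1.464100 + (1.464100 − 1.368949)/3 = 1.495817
T(2,2) = 1.495817 + (1.495817 − 1.400438)/15 = 1.502176

1.5022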